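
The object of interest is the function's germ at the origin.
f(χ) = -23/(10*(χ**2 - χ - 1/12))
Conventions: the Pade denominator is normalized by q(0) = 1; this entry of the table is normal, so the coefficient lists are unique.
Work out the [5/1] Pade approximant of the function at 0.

Taylor coefficients needed (expand at 0): a_0 = 138/5, a_1 = -1656/5, a_2 = 21528/5, a_3 = -278208/5, a_4 = 3596832/5, a_5 = -9300096, a_6 = 601167744/5.
Write the denominator as Q(χ) = 1 + q1*χ. Requiring Q*f - P = O(χ^7) with deg P <= 5 kills the coefficients of χ^6..χ^6 in Q*f:
  χ^6: a_6 + q1*a_5 = 0, i.e. 601167744/5 + (-9300096)*q1 = 0.
Solving this linear system: q1 = 2521/195.
The numerator is Q*f truncated at degree 5: P0 = a_0 = 138/5; P1 = a_1 + q1*a_0 = 8326/325; P2 = a_2 + q1*a_1 = 7728/325; P3 = a_3 + q1*a_2 = 552/25; P4 = a_4 + q1*a_3 = 6624/325; P5 = a_5 + q1*a_4 = 6624/325.

The Pade approximant has numerator coefficients [138/5, 8326/325, 7728/325, 552/25, 6624/325, 6624/325]; denominator coefficients [1, 2521/195].


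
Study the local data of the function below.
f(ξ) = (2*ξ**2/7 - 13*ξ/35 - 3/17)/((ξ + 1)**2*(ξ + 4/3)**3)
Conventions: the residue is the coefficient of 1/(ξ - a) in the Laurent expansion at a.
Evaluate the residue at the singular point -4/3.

The residue is 16929/119.

At the order-3 pole -4/3 set g(ξ) = (ξ - (-4/3))^3*f(ξ) = (2*ξ**2/7 - 13*ξ/35 - 3/17)/(ξ + 1)**2.
Order-3 pole: residue = g''(a)/2; g''(-4/3) = 33858/119, so the residue is 16929/119.


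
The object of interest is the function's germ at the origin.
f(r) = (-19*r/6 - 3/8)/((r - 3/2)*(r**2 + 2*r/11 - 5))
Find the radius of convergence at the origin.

Denominator factor (r - 3/2): pole of order 1 at 3/2, modulus 3/2.
Denominator factor (r**2 + 2*r/11 - 5): discriminant 2424/121, real irrational roots -1/11 + (1/11)*sqrt(606) and -1/11 - (1/11)*sqrt(606); poles of order 1, moduli -1/11 + (1/11)*sqrt(606) and 1/11 + (1/11)*sqrt(606).
The radius of convergence is the smallest modulus among the singular points: 3/2.

The radius of convergence is 3/2.


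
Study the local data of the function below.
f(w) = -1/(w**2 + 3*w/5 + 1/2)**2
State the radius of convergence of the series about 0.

Denominator factor (w**2 + 3*w/5 + 1/2)^2: discriminant -41/25, complex-conjugate roots (-3/10) + ((1/10)*sqrt(41))*i and (-3/10) - ((1/10)*sqrt(41))*i; poles of order 2, moduli (1/2)*sqrt(2) and (1/2)*sqrt(2).
The radius of convergence is the smallest modulus among the singular points: (1/2)*sqrt(2).

The radius of convergence is (1/2)*sqrt(2).


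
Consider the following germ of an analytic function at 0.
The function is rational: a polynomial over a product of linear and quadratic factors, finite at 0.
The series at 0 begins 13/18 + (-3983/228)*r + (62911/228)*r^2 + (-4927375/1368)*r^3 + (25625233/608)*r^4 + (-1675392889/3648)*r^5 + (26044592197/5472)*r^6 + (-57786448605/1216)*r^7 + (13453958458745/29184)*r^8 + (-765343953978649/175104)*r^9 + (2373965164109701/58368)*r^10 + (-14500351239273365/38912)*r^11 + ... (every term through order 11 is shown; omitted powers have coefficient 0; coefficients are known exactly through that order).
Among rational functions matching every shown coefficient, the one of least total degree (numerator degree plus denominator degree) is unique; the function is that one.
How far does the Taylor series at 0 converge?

The radius of convergence is 2 - (1/2)*sqrt(14).

No rational of total degree below 10 reproduces all 12 coefficients; solving the [1/9] Pade equations on them gives f(r) = (18*r/19 + 13/18)/((r + 2)**3*(r**2 + 4*r + 1/2)**3), whose expansion matches every shown term.
Denominator factor (r + 2)^3: pole of order 3 at -2, modulus 2.
Denominator factor (r**2 + 4*r + 1/2)^3: discriminant 14, real irrational roots -2 + (1/2)*sqrt(14) and -2 - (1/2)*sqrt(14); poles of order 3, moduli 2 - (1/2)*sqrt(14) and 2 + (1/2)*sqrt(14).
The radius of convergence is the smallest modulus among the singular points: 2 - (1/2)*sqrt(14).


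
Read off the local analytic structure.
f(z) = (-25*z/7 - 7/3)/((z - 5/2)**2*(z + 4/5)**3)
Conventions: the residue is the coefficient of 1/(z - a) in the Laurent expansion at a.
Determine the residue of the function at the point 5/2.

At the order-2 pole 5/2 set g(z) = (z - (5/2))^2*f(z) = (-25*z/7 - 7/3)/(z + 4/5)**3.
Order-2 pole: residue = g'(a); g'(5/2) = 20000/107811, so the residue is 20000/107811.

The residue is 20000/107811.


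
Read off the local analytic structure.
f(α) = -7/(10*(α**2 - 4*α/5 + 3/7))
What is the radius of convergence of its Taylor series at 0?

Denominator factor (α**2 - 4*α/5 + 3/7): discriminant -188/175, complex-conjugate roots (2/5) + ((1/35)*sqrt(329))*i and (2/5) - ((1/35)*sqrt(329))*i; poles of order 1, moduli (1/7)*sqrt(21) and (1/7)*sqrt(21).
The radius of convergence is the smallest modulus among the singular points: (1/7)*sqrt(21).

The radius of convergence is (1/7)*sqrt(21).


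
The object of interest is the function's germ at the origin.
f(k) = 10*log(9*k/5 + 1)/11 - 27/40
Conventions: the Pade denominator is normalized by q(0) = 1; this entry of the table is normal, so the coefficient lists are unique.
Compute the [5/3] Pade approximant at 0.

Taylor coefficients needed (expand at 0): a_0 = -27/40, a_1 = 18/11, a_2 = -81/55, a_3 = 486/275, a_4 = -6561/2750, a_5 = 118098/34375, a_6 = -177147/34375, a_7 = 9565938/1203125, a_8 = -43046721/3437500.
Write the denominator as Q(k) = 1 + q1*k + q2*k^2 + q3*k^3. Requiring Q*f - P = O(k^9) with deg P <= 5 kills the coefficients of k^6..k^8 in Q*f:
  k^6: a_6 + q1*a_5 + q2*a_4 + q3*a_3 = 0, i.e. -177147/34375 + (118098/34375)*q1 + (-6561/2750)*q2 + (486/275)*q3 = 0.
  k^7: a_7 + q1*a_6 + q2*a_5 + q3*a_4 = 0, i.e. 9565938/1203125 + (-177147/34375)*q1 + (118098/34375)*q2 + (-6561/2750)*q3 = 0.
  k^8: a_8 + q1*a_7 + q2*a_6 + q3*a_5 = 0, i.e. -43046721/3437500 + (9565938/1203125)*q1 + (-177147/34375)*q2 + (118098/34375)*q3 = 0.
Solving this linear system: q1 = 27/8, q2 = 243/70, q3 = 729/700.
The numerator is Q*f truncated at degree 5: P0 = a_0 = -27/40; P1 = a_1 + q1*a_0 = -2259/3520; P2 = a_2 + q1*a_1 + q2*a_0 = 4779/2800; P3 = a_3 + q1*a_2 + q2*a_1 + q3*a_0 = 546507/308000; P4 = a_4 + q1*a_3 + q2*a_2 + q3*a_1 = 6561/38500; P5 = a_5 + q1*a_4 + q2*a_3 + q3*a_2 = -59049/3850000.

The Pade approximant has numerator coefficients [-27/40, -2259/3520, 4779/2800, 546507/308000, 6561/38500, -59049/3850000]; denominator coefficients [1, 27/8, 243/70, 729/700].


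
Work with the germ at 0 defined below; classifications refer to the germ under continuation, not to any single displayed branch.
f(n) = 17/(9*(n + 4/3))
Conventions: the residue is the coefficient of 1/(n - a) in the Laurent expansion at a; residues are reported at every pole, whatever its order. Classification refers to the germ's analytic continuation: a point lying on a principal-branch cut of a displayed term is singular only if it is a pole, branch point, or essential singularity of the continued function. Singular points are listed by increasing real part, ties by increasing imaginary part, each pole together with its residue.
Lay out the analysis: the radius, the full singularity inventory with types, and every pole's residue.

Denominator factor (n + 4/3): pole of order 1 at -4/3, modulus 4/3.
The radius of convergence is the smallest modulus among the singular points: 4/3.
At the order-1 pole -4/3 set g(n) = (n - (-4/3))*f(n) = 17/9.
Simple pole: residue = g(a) at a = -4/3, which is 17/9.

Radius of convergence at 0: 4/3.
At -4/3: a pole of order 1; residue 17/9.


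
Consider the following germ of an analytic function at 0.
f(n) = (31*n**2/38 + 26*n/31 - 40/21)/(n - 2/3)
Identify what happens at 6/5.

The point is a regular point.

Denominator factors: n - 2/3 = 8/15 at n = 6/5 — none vanishes.
So the germ continues analytically to 6/5.


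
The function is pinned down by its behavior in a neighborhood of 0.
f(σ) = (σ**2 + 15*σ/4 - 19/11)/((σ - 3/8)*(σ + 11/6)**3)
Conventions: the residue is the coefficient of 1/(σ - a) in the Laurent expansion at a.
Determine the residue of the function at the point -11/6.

At the order-3 pole -11/6 set g(σ) = (σ - (-11/6))^3*f(σ) = (σ**2 + 15*σ/4 - 19/11)/(σ - 3/8).
Order-3 pole: residue = g''(a)/2; g''(-11/6) = 54864/1637647, so the residue is 27432/1637647.

The residue is 27432/1637647.


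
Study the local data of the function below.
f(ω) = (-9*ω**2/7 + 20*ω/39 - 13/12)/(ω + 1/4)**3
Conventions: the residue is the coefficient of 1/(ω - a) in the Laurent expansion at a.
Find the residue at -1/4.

At the order-3 pole -1/4 set g(ω) = (ω - (-1/4))^3*f(ω) = -9*ω**2/7 + 20*ω/39 - 13/12.
Order-3 pole: residue = g''(a)/2; g''(-1/4) = -18/7, so the residue is -9/7.

The residue is -9/7.


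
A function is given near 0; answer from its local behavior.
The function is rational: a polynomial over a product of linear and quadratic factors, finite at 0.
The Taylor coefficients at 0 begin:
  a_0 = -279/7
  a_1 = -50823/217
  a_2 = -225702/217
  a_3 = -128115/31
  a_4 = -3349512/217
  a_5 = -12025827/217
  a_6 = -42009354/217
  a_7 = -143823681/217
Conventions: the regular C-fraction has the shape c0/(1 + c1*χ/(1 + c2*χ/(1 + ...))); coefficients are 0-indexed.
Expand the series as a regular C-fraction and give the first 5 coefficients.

Taylor coefficients (read off): a_0 = -279/7, a_1 = -50823/217, a_2 = -225702/217, a_3 = -128115/31, a_4 = -3349512/217.
c0 = a_0 = -279/7. Peel one level at a time: if S = 1 + c*χ/S' with S'(0) = 1, then c is the χ-coefficient of S and S' = c*χ/(S - 1).
S_1 = c0/f = 1 + (-5647/961)*χ + (7788651/923521)*χ^2 + ...; c1 = -5647/961.
S_2 = c1*χ/(S_1 - 1) = 1 + (7788651/5426767)*χ + (66210769/31888609)*χ^2 + ...; c2 = 7788651/5426767.
S_3 = c2*χ/(S_2 - 1) = 1 + (-63628549009/43982512197)*χ + (-9862425096395/60663084399801)*χ^2 + ...; c3 = -63628549009/43982512197.
S_4 = c3*χ/(S_3 - 1) = 1 + (-875285/7788651)*χ + ...; c4 = -875285/7788651.

The regular C-fraction coefficients are [-279/7, -5647/961, 7788651/5426767, -63628549009/43982512197, -875285/7788651].


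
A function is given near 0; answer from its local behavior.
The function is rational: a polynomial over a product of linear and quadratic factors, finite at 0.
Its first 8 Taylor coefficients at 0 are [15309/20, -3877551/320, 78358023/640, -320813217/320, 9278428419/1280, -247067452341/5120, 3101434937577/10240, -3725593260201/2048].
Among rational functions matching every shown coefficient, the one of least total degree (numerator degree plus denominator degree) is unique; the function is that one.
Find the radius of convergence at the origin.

The radius of convergence is 2/9.

No rational of total degree below 5 reproduces all 8 coefficients; solving the [1/4] Pade equations on them gives f(v) = (15*v/8 + 14/5)/((v + 2/9)**3*(v + 1/3)), whose expansion matches every shown term.
Denominator factor (v + 2/9)^3: pole of order 3 at -2/9, modulus 2/9.
Denominator factor (v + 1/3): pole of order 1 at -1/3, modulus 1/3.
The radius of convergence is the smallest modulus among the singular points: 2/9.


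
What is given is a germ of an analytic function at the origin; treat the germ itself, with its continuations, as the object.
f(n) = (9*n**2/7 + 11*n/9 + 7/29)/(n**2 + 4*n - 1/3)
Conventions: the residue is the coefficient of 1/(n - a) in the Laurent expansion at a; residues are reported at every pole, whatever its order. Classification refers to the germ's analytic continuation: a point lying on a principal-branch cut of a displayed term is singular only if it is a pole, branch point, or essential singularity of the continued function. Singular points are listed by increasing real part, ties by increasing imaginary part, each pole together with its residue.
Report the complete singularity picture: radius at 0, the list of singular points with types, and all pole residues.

Denominator factor (n**2 + 4*n - 1/3): discriminant 52/3, real irrational roots -2 + (1/3)*sqrt(39) and -2 - (1/3)*sqrt(39); poles of order 1, moduli -2 + (1/3)*sqrt(39) and 2 + (1/3)*sqrt(39).
The radius of convergence is the smallest modulus among the singular points: -2 + (1/3)*sqrt(39).
The factor n**2 + 4*n - 1/3 splits as (n - a)(n - a') with a = -2 - (1/3)*sqrt(39), a' = -2 + (1/3)*sqrt(39). At the order-1 pole a set g(n) = (n - a)*f(n) = [9*n**2/7 + 11*n/9 + 7/29] / (n - a').
Simple pole: residue = g(a) at a = -2 - (1/3)*sqrt(39), which is -247/126 - (7775/23751)*sqrt(39).
The factor n**2 + 4*n - 1/3 splits as (n - a)(n - a') with a = -2 + (1/3)*sqrt(39), a' = -2 - (1/3)*sqrt(39). At the order-1 pole a set g(n) = (n - a)*f(n) = [9*n**2/7 + 11*n/9 + 7/29] / (n - a').
Simple pole: residue = g(a) at a = -2 + (1/3)*sqrt(39), which is -247/126 + (7775/23751)*sqrt(39).
List the singular points by increasing real part (a conjugate pair: the negative imaginary part first).

Radius of convergence at 0: -2 + (1/3)*sqrt(39).
At -2 - (1/3)*sqrt(39): a pole of order 1; residue -247/126 - (7775/23751)*sqrt(39).
At -2 + (1/3)*sqrt(39): a pole of order 1; residue -247/126 + (7775/23751)*sqrt(39).


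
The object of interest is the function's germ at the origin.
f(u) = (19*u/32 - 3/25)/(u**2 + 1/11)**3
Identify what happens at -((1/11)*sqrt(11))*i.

The denominator factor u**2 + 1/11 vanishes at -((1/11)*sqrt(11))*i and appears to the power 3; the numerator there equals (-3/25) - ((19/352)*sqrt(11))*i, nonzero, and no other factor vanishes.
Hence a pole whose order is the multiplicity, 3.

The point is a pole of order 3.


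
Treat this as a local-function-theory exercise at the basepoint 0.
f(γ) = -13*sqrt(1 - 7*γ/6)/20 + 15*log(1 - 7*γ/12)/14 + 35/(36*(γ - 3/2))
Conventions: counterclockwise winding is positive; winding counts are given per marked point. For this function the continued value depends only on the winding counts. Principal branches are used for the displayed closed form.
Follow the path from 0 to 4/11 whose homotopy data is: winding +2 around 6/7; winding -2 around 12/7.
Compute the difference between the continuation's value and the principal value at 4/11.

Continued minus principal equals -(30/7)*pi*i.

The rational part is single-valued and drops out of the difference; each branch term changes only by its own monodromy.
(15/14)*log(1 - γ/(12/7)): each positive loop around 12/7 adds 2*pi*i to the log, so winding -2 contributes (15/14)*(-2)*2*pi*i = -(30/7)*pi*i.
(-13/20)*sqrt(1 - γ/(6/7)): winding +2 is even, the square root returns to the same sheet, contribution 0.
Summing the contributions at γ = 4/11 gives -(30/7)*pi*i.


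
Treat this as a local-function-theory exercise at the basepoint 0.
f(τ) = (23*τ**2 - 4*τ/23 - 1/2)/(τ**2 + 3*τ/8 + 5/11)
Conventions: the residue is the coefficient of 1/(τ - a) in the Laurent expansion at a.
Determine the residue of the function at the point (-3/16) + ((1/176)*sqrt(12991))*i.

The residue is (-1619/368) + ((301325/4780688)*sqrt(12991))*i.

The factor τ**2 + 3*τ/8 + 5/11 splits as (τ - a)(τ - a') with a = (-3/16) + ((1/176)*sqrt(12991))*i, a' = (-3/16) - ((1/176)*sqrt(12991))*i. At the order-1 pole a set g(τ) = (τ - a)*f(τ) = [23*τ**2 - 4*τ/23 - 1/2] / (τ - a').
Simple pole: residue = g(a) at a = (-3/16) + ((1/176)*sqrt(12991))*i, which is (-1619/368) + ((301325/4780688)*sqrt(12991))*i.


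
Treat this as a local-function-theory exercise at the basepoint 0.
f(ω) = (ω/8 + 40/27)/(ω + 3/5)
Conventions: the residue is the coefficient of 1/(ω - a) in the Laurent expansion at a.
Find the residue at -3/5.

The residue is 1519/1080.

At the order-1 pole -3/5 set g(ω) = (ω - (-3/5))*f(ω) = ω/8 + 40/27.
Simple pole: residue = g(a) at a = -3/5, which is 1519/1080.


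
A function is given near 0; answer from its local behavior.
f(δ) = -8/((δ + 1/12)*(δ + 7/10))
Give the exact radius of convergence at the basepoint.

The radius of convergence is 1/12.

Denominator factor (δ + 7/10): pole of order 1 at -7/10, modulus 7/10.
Denominator factor (δ + 1/12): pole of order 1 at -1/12, modulus 1/12.
The radius of convergence is the smallest modulus among the singular points: 1/12.


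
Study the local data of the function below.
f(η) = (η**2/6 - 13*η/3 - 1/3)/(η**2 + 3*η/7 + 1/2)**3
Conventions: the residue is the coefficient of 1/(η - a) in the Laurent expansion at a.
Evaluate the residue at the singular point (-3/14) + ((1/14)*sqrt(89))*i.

The factor η**2 + 3*η/7 + 1/2 splits as (η - a)(η - a') with a = (-3/14) + ((1/14)*sqrt(89))*i, a' = (-3/14) - ((1/14)*sqrt(89))*i. At the order-3 pole a set g(η) = (η - a)^3*f(η) = [η**2/6 - 13*η/3 - 1/3] / (η - a')^3.
Order-3 pole: residue = g''(a)/2; g''((-3/14) + ((1/14)*sqrt(89))*i) = -((380044/2114907)*sqrt(89))*i, so the residue is -((190022/2114907)*sqrt(89))*i.

The residue is -((190022/2114907)*sqrt(89))*i.


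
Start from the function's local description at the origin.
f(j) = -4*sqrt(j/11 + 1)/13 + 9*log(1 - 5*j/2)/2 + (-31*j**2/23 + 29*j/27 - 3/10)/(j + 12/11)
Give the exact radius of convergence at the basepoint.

The radius of convergence is 2/5.

Denominator factor (j + 12/11): pole of order 1 at -12/11, modulus 12/11.
Branch term (-4/13)*sqrt(1 - j/(-11)): its argument vanishes at j = -11, a square-root branch point, modulus 11.
Branch term (9/2)*log(1 - j/(2/5)): its argument vanishes at j = 2/5, a logarithmic branch point, modulus 2/5.
The radius of convergence is the smallest modulus among the singular points: 2/5.


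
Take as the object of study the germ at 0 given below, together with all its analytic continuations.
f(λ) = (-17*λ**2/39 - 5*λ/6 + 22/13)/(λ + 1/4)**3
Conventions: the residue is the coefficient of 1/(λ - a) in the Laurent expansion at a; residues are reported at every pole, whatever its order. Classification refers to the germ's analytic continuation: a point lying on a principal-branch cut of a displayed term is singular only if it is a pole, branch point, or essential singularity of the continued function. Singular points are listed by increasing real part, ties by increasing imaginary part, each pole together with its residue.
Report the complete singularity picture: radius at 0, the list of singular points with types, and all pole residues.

Denominator factor (λ + 1/4)^3: pole of order 3 at -1/4, modulus 1/4.
The radius of convergence is the smallest modulus among the singular points: 1/4.
At the order-3 pole -1/4 set g(λ) = (λ - (-1/4))^3*f(λ) = -17*λ**2/39 - 5*λ/6 + 22/13.
Order-3 pole: residue = g''(a)/2; g''(-1/4) = -34/39, so the residue is -17/39.

Radius of convergence at 0: 1/4.
At -1/4: a pole of order 3; residue -17/39.


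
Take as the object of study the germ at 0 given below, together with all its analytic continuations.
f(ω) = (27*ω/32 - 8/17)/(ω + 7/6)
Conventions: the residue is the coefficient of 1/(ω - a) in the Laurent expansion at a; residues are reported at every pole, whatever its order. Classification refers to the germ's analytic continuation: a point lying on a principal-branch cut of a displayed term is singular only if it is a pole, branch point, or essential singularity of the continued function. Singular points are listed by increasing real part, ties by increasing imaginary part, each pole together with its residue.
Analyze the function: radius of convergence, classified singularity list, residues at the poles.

Radius of convergence at 0: 7/6.
At -7/6: a pole of order 1; residue -1583/1088.

Denominator factor (ω + 7/6): pole of order 1 at -7/6, modulus 7/6.
The radius of convergence is the smallest modulus among the singular points: 7/6.
At the order-1 pole -7/6 set g(ω) = (ω - (-7/6))*f(ω) = 27*ω/32 - 8/17.
Simple pole: residue = g(a) at a = -7/6, which is -1583/1088.


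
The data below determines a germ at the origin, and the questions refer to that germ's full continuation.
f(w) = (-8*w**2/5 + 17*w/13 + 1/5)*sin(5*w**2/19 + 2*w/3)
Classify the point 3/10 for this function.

The point is a regular point.

There is no denominator, hence no pole anywhere.
The factor sin(5*w**2/19 + 2*w/3) is entire.
So the germ continues analytically to 3/10.


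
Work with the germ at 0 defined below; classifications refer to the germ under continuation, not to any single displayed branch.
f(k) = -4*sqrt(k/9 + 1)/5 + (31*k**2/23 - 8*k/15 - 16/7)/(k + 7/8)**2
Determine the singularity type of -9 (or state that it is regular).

The term (-4/5)*sqrt(1 - k/(-9)) has argument 1 - -9/(-9) = 0 at -9: a square-root (algebraic, two-sheeted) branch point; the remaining terms are analytic or single-valued there.

The point is an algebraic (square-root) branch point.


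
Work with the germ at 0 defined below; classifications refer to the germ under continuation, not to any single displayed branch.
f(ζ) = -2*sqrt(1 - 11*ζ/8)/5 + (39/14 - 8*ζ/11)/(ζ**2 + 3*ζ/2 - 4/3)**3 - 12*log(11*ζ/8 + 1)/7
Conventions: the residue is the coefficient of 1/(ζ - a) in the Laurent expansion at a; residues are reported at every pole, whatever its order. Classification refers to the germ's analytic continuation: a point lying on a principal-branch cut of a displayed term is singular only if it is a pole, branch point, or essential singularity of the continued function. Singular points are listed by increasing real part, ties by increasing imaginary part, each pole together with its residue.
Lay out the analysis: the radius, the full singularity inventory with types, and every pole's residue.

Denominator factor (ζ**2 + 3*ζ/2 - 4/3)^3: discriminant 91/12, real irrational roots -3/4 + (1/12)*sqrt(273) and -3/4 - (1/12)*sqrt(273); poles of order 3, moduli -3/4 + (1/12)*sqrt(273) and 3/4 + (1/12)*sqrt(273).
Branch term (-2/5)*sqrt(1 - ζ/(8/11)): its argument vanishes at ζ = 8/11, a square-root branch point, modulus 8/11.
Branch term (-12/7)*log(1 - ζ/(-8/11)): its argument vanishes at ζ = -8/11, a logarithmic branch point, modulus 8/11.
The radius of convergence is the smallest modulus among the singular points: -3/4 + (1/12)*sqrt(273).
The branch terms are analytic at -3/4 - (1/12)*sqrt(273) and contribute nothing to the residue; only the rational part matters.
The factor ζ**2 + 3*ζ/2 - 4/3 splits as (ζ - a)(ζ - a') with a = -3/4 - (1/12)*sqrt(273), a' = -3/4 + (1/12)*sqrt(273). At the order-3 pole a set g(ζ) = (ζ - a)^3*(rational part) = [39/14 - 8*ζ/11] / (ζ - a')^3.
Order-3 pole: residue = g''(a)/2; g''(-3/4 - (1/12)*sqrt(273)) = -(886464/58024967)*sqrt(273), so the residue is -(443232/58024967)*sqrt(273).
The branch terms are analytic at -3/4 + (1/12)*sqrt(273) and contribute nothing to the residue; only the rational part matters.
The factor ζ**2 + 3*ζ/2 - 4/3 splits as (ζ - a)(ζ - a') with a = -3/4 + (1/12)*sqrt(273), a' = -3/4 - (1/12)*sqrt(273). At the order-3 pole a set g(ζ) = (ζ - a)^3*(rational part) = [39/14 - 8*ζ/11] / (ζ - a')^3.
Order-3 pole: residue = g''(a)/2; g''(-3/4 + (1/12)*sqrt(273)) = (886464/58024967)*sqrt(273), so the residue is (443232/58024967)*sqrt(273).
List the singular points by increasing real part (a conjugate pair: the negative imaginary part first).

Radius of convergence at 0: -3/4 + (1/12)*sqrt(273).
At -3/4 - (1/12)*sqrt(273): a pole of order 3; residue -(443232/58024967)*sqrt(273).
At -8/11: a logarithmic branch point.
At -3/4 + (1/12)*sqrt(273): a pole of order 3; residue (443232/58024967)*sqrt(273).
At 8/11: an algebraic (square-root) branch point.


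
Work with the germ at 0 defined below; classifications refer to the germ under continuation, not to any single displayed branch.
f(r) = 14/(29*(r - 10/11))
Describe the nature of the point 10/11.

The denominator factor r - 10/11 vanishes at 10/11 and appears to the power 1; the numerator there equals 14/29, nonzero, and no other factor vanishes.
Hence a pole whose order is the multiplicity, 1.

The point is a pole of order 1.


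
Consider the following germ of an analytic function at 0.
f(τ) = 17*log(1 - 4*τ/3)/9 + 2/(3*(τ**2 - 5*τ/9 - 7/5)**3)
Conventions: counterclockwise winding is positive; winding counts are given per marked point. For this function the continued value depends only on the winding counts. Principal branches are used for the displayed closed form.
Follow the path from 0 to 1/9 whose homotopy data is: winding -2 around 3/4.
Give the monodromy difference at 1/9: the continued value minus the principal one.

Continued minus principal equals -(68/9)*pi*i.

The rational part is single-valued and drops out of the difference; each branch term changes only by its own monodromy.
(17/9)*log(1 - τ/(3/4)): each positive loop around 3/4 adds 2*pi*i to the log, so winding -2 contributes (17/9)*(-2)*2*pi*i = -(68/9)*pi*i.
Summing the contributions at τ = 1/9 gives -(68/9)*pi*i.


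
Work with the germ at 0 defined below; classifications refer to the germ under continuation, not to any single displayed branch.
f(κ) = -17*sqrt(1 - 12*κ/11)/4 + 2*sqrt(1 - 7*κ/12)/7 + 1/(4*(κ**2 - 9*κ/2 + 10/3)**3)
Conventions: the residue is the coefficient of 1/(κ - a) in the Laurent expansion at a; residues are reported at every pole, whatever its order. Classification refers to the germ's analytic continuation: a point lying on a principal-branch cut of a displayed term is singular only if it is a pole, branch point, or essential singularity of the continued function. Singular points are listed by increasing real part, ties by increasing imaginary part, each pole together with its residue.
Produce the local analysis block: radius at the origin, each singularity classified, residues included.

Denominator factor (κ**2 - 9*κ/2 + 10/3)^3: discriminant 83/12, real irrational roots 9/4 + (1/12)*sqrt(249) and 9/4 - (1/12)*sqrt(249); poles of order 3, moduli 9/4 + (1/12)*sqrt(249) and 9/4 - (1/12)*sqrt(249).
Branch term (-17/4)*sqrt(1 - κ/(11/12)): its argument vanishes at κ = 11/12, a square-root branch point, modulus 11/12.
Branch term (2/7)*sqrt(1 - κ/(12/7)): its argument vanishes at κ = 12/7, a square-root branch point, modulus 12/7.
The radius of convergence is the smallest modulus among the singular points: 11/12.
The branch terms are analytic at 9/4 - (1/12)*sqrt(249) and contribute nothing to the residue; only the rational part matters.
The factor κ**2 - 9*κ/2 + 10/3 splits as (κ - a)(κ - a') with a = 9/4 - (1/12)*sqrt(249), a' = 9/4 + (1/12)*sqrt(249). At the order-3 pole a set g(κ) = (κ - a)^3*(rational part) = [1/4] / (κ - a')^3.
Order-3 pole: residue = g''(a)/2; g''(9/4 - (1/12)*sqrt(249)) = -(864/571787)*sqrt(249), so the residue is -(432/571787)*sqrt(249).
The branch terms are analytic at 9/4 + (1/12)*sqrt(249) and contribute nothing to the residue; only the rational part matters.
The factor κ**2 - 9*κ/2 + 10/3 splits as (κ - a)(κ - a') with a = 9/4 + (1/12)*sqrt(249), a' = 9/4 - (1/12)*sqrt(249). At the order-3 pole a set g(κ) = (κ - a)^3*(rational part) = [1/4] / (κ - a')^3.
Order-3 pole: residue = g''(a)/2; g''(9/4 + (1/12)*sqrt(249)) = (864/571787)*sqrt(249), so the residue is (432/571787)*sqrt(249).
List the singular points by increasing real part (a conjugate pair: the negative imaginary part first).

Radius of convergence at 0: 11/12.
At 11/12: an algebraic (square-root) branch point.
At 9/4 - (1/12)*sqrt(249): a pole of order 3; residue -(432/571787)*sqrt(249).
At 12/7: an algebraic (square-root) branch point.
At 9/4 + (1/12)*sqrt(249): a pole of order 3; residue (432/571787)*sqrt(249).


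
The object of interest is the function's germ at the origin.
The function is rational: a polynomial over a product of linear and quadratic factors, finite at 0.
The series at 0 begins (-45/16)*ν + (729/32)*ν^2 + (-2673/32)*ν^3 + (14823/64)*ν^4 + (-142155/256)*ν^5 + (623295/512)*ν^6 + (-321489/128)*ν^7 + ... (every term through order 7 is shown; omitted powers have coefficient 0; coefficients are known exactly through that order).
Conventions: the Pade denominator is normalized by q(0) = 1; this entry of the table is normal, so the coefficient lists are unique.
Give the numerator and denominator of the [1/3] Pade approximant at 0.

Taylor coefficients needed (read off): a_0 = 0, a_1 = -45/16, a_2 = 729/32, a_3 = -2673/32, a_4 = 14823/64.
Write the denominator as Q(ν) = 1 + q1*ν + q2*ν^2 + q3*ν^3. Requiring Q*f - P = O(ν^5) with deg P <= 1 kills the coefficients of ν^2..ν^4 in Q*f:
  ν^2: a_2 + q1*a_1 + q2*a_0 = 0, i.e. 729/32 + (-45/16)*q1 + (0)*q2 = 0.
  ν^3: a_3 + q1*a_2 + q2*a_1 + q3*a_0 = 0, i.e. -2673/32 + (729/32)*q1 + (-45/16)*q2 + (0)*q3 = 0.
  ν^4: a_4 + q1*a_3 + q2*a_2 + q3*a_1 = 0, i.e. 14823/64 + (-2673/32)*q1 + (729/32)*q2 + (-45/16)*q3 = 0.
Solving this linear system: q1 = 81/10, q2 = 3591/100, q3 = 132651/1000.
The numerator is Q*f truncated at degree 1: P0 = a_0 = 0; P1 = a_1 + q1*a_0 = -45/16.

The Pade approximant has numerator coefficients [0, -45/16]; denominator coefficients [1, 81/10, 3591/100, 132651/1000].


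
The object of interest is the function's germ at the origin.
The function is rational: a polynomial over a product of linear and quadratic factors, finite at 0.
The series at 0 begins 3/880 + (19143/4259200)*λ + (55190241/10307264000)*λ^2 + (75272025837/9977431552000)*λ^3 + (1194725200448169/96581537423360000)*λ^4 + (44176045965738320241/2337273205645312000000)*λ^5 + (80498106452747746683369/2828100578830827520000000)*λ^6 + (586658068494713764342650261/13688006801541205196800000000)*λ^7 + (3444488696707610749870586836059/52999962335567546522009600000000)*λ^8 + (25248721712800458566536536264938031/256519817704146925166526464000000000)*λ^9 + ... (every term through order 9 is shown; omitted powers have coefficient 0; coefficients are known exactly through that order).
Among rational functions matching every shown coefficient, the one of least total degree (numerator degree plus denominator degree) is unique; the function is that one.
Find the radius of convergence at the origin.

No rational of total degree below 8 reproduces all 10 coefficients; solving the [0/8] Pade equations on them gives f(λ) = -1/(5*(λ**2 - 7*λ/10 + 4)**3*(λ**2 + 8*λ/11 - 11/12)), whose expansion matches every shown term.
Denominator factor (λ**2 - 7*λ/10 + 4)^3: discriminant -1551/100, complex-conjugate roots (7/20) + ((1/20)*sqrt(1551))*i and (7/20) - ((1/20)*sqrt(1551))*i; poles of order 3, moduli 2 and 2.
Denominator factor (λ**2 + 8*λ/11 - 11/12): discriminant 1523/363, real irrational roots -4/11 + (1/66)*sqrt(4569) and -4/11 - (1/66)*sqrt(4569); poles of order 1, moduli -4/11 + (1/66)*sqrt(4569) and 4/11 + (1/66)*sqrt(4569).
The radius of convergence is the smallest modulus among the singular points: -4/11 + (1/66)*sqrt(4569).

The radius of convergence is -4/11 + (1/66)*sqrt(4569).


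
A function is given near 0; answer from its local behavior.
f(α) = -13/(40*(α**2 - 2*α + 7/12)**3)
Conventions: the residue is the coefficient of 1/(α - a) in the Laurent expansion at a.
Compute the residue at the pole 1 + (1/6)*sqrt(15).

The factor α**2 - 2*α + 7/12 splits as (α - a)(α - a') with a = 1 + (1/6)*sqrt(15), a' = 1 - (1/6)*sqrt(15). At the order-3 pole a set g(α) = (α - a)^3*f(α) = [-13/40] / (α - a')^3.
Order-3 pole: residue = g''(a)/2; g''(1 + (1/6)*sqrt(15)) = -(351/1250)*sqrt(15), so the residue is -(351/2500)*sqrt(15).

The residue is -(351/2500)*sqrt(15).


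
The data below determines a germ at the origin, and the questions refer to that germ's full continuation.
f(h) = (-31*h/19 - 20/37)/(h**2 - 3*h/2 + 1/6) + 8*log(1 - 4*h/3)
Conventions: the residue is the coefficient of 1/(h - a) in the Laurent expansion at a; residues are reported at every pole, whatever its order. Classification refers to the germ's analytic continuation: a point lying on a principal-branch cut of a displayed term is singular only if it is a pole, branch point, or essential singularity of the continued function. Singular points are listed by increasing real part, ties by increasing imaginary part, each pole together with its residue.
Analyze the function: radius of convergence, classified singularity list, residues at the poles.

Denominator factor (h**2 - 3*h/2 + 1/6): discriminant 19/12, real irrational roots 3/4 + (1/12)*sqrt(57) and 3/4 - (1/12)*sqrt(57); poles of order 1, moduli 3/4 + (1/12)*sqrt(57) and 3/4 - (1/12)*sqrt(57).
Branch term (8)*log(1 - h/(3/4)): its argument vanishes at h = 3/4, a logarithmic branch point, modulus 3/4.
The radius of convergence is the smallest modulus among the singular points: 3/4 - (1/12)*sqrt(57).
The branch term is analytic at 3/4 - (1/12)*sqrt(57) and contributes nothing to the residue; only the rational part matters.
The factor h**2 - 3*h/2 + 1/6 splits as (h - a)(h - a') with a = 3/4 - (1/12)*sqrt(57), a' = 3/4 + (1/12)*sqrt(57). At the order-1 pole a set g(h) = (h - a)*(rational part) = [-31*h/19 - 20/37] / (h - a').
Simple pole: residue = g(a) at a = 3/4 - (1/12)*sqrt(57), which is -31/38 + (4961/26714)*sqrt(57).
The branch term is analytic at 3/4 + (1/12)*sqrt(57) and contributes nothing to the residue; only the rational part matters.
The factor h**2 - 3*h/2 + 1/6 splits as (h - a)(h - a') with a = 3/4 + (1/12)*sqrt(57), a' = 3/4 - (1/12)*sqrt(57). At the order-1 pole a set g(h) = (h - a)*(rational part) = [-31*h/19 - 20/37] / (h - a').
Simple pole: residue = g(a) at a = 3/4 + (1/12)*sqrt(57), which is -31/38 - (4961/26714)*sqrt(57).
List the singular points by increasing real part (a conjugate pair: the negative imaginary part first).

Radius of convergence at 0: 3/4 - (1/12)*sqrt(57).
At 3/4 - (1/12)*sqrt(57): a pole of order 1; residue -31/38 + (4961/26714)*sqrt(57).
At 3/4: a logarithmic branch point.
At 3/4 + (1/12)*sqrt(57): a pole of order 1; residue -31/38 - (4961/26714)*sqrt(57).


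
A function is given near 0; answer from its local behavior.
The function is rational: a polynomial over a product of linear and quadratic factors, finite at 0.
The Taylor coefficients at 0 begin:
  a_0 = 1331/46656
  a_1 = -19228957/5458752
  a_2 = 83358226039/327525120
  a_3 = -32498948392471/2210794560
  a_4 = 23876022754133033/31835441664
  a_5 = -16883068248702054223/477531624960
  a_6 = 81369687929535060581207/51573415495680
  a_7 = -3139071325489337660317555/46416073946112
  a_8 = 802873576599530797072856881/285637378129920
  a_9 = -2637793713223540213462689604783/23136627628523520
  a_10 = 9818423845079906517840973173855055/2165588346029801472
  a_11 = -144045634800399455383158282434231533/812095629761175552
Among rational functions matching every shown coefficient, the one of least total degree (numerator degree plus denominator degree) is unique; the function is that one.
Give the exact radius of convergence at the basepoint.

No rational of total degree below 10 reproduces all 12 coefficients; solving the [2/8] Pade equations on them gives f(α) = (-7*α**2/15 - 9*α/13 + 1/36)/((α - 9/2)**2*(α**2 + 12*α + 4/11)**3), whose expansion matches every shown term.
Denominator factor (α**2 + 12*α + 4/11)^3: discriminant 1568/11, real irrational roots -6 + (14/11)*sqrt(22) and -6 - (14/11)*sqrt(22); poles of order 3, moduli 6 - (14/11)*sqrt(22) and 6 + (14/11)*sqrt(22).
Denominator factor (α - 9/2)^2: pole of order 2 at 9/2, modulus 9/2.
The radius of convergence is the smallest modulus among the singular points: 6 - (14/11)*sqrt(22).

The radius of convergence is 6 - (14/11)*sqrt(22).


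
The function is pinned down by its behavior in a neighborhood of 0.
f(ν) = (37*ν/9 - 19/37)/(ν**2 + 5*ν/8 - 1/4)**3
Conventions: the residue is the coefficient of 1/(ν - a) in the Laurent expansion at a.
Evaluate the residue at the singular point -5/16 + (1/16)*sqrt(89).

The residue is -(39243776/78251559)*sqrt(89).

The factor ν**2 + 5*ν/8 - 1/4 splits as (ν - a)(ν - a') with a = -5/16 + (1/16)*sqrt(89), a' = -5/16 - (1/16)*sqrt(89). At the order-3 pole a set g(ν) = (ν - a)^3*f(ν) = [37*ν/9 - 19/37] / (ν - a')^3.
Order-3 pole: residue = g''(a)/2; g''(-5/16 + (1/16)*sqrt(89)) = -(78487552/78251559)*sqrt(89), so the residue is -(39243776/78251559)*sqrt(89).


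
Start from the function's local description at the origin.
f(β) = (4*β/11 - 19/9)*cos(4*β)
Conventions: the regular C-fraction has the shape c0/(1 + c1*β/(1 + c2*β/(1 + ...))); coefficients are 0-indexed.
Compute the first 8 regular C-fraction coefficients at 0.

Taylor coefficients (expand at 0): a_0 = -19/9, a_1 = 4/11, a_2 = 152/9, a_3 = -32/11, a_4 = -608/27, a_5 = 128/33, a_6 = 4864/405, a_7 = -1024/495.
c0 = a_0 = -19/9. Peel one level at a time: if S = 1 + c*β/S' with S'(0) = 1, then c is the β-coefficient of S and S' = c*β/(S - 1).
S_1 = c0/f = 1 + (36/209)*β + (350744/43681)*β^2 + ...; c1 = 36/209.
S_2 = c1*β/(S_1 - 1) = 1 + (-87686/1881)*β + (175372/81)*β^2 + ...; c2 = -87686/1881.
S_3 = c2*β/(S_2 - 1) = 1 + (418/9)*β + (-873620/131529)*β^2 + ...; c3 = 418/9.
S_4 = c3*β/(S_3 - 1) = 1 + (6270/43843)*β + (-8037540/1922208649)*β^2 + ...; c4 = 6270/43843.
S_5 = c4*β/(S_4 - 1) = 1 + (267918/9163187)*β + (7901550532/47877652075)*β^2 + ...; c5 = 267918/9163187.
S_6 = c5*β/(S_5 - 1) = 1 + (-3950775266/699935775)*β + (346427679974476/11215633550625)*β^2 + ...; c6 = -3950775266/699935775.
S_7 = c6*β/(S_6 - 1) = 1 + (18326374/3348975)*β + ...; c7 = 18326374/3348975.

The regular C-fraction coefficients are [-19/9, 36/209, -87686/1881, 418/9, 6270/43843, 267918/9163187, -3950775266/699935775, 18326374/3348975].


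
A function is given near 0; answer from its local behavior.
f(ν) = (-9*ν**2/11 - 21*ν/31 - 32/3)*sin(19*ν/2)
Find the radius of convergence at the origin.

The factor sin(19*ν/2) is entire and contributes no finite singular point.
The polynomial part has no poles.
No finite singular points: the Taylor series at 0 converges everywhere.

The radius of convergence is infinite.


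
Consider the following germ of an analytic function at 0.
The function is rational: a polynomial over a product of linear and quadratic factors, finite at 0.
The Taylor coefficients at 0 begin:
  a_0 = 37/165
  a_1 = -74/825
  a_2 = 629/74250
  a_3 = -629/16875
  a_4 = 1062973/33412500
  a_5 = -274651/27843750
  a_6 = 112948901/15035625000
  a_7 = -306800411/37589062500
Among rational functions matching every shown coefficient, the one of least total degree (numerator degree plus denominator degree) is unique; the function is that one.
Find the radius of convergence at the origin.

The radius of convergence is 3/2.

No rational of total degree below 3 reproduces all 8 coefficients; solving the [0/3] Pade equations on them gives f(k) = 37/(33*(k + 3/2)*(k**2 - 8*k/9 + 10/3)), whose expansion matches every shown term.
Denominator factor (k + 3/2): pole of order 1 at -3/2, modulus 3/2.
Denominator factor (k**2 - 8*k/9 + 10/3): discriminant -1016/81, complex-conjugate roots (4/9) + ((1/9)*sqrt(254))*i and (4/9) - ((1/9)*sqrt(254))*i; poles of order 1, moduli (1/3)*sqrt(30) and (1/3)*sqrt(30).
The radius of convergence is the smallest modulus among the singular points: 3/2.


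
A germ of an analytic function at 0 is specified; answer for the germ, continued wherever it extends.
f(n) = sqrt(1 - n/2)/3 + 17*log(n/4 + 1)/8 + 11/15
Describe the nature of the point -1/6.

The point is a regular point.

There is no denominator, hence no pole anywhere.
Branch term log(1 - n/(-4)): argument at -1/6 is 23/24, nonzero, so -1/6 is not its branch point (a point on a principal cut is still regular for the continued germ).
Branch term sqrt(1 - n/(2)): argument at -1/6 is 13/12, nonzero, so -1/6 is not its branch point (a point on a principal cut is still regular for the continued germ).
So the germ continues analytically to -1/6.


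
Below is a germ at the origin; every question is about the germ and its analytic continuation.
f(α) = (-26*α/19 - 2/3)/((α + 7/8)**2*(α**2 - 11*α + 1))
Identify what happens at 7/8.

The point is a regular point.

Denominator factors: α**2 - 11*α + 1 = -503/64 at α = 7/8; α + 7/8 = 7/4 at α = 7/8 — none vanishes.
So the germ continues analytically to 7/8.


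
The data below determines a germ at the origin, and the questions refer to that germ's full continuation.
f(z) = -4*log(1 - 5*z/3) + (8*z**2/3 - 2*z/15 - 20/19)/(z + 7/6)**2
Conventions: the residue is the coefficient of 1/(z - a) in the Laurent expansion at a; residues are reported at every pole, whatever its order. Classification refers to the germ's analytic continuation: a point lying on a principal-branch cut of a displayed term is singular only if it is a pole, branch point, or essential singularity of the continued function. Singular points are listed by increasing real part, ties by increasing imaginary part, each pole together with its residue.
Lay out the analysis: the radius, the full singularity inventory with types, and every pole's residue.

Radius of convergence at 0: 3/5.
At -7/6: a pole of order 2; residue -286/45.
At 3/5: a logarithmic branch point.

Denominator factor (z + 7/6)^2: pole of order 2 at -7/6, modulus 7/6.
Branch term (-4)*log(1 - z/(3/5)): its argument vanishes at z = 3/5, a logarithmic branch point, modulus 3/5.
The radius of convergence is the smallest modulus among the singular points: 3/5.
The branch term is analytic at -7/6 and contributes nothing to the residue; only the rational part matters.
At the order-2 pole -7/6 set g(z) = (z - (-7/6))^2*(rational part) = 8*z**2/3 - 2*z/15 - 20/19.
Order-2 pole: residue = g'(a); g'(-7/6) = -286/45, so the residue is -286/45.
List the singular points by increasing real part (a conjugate pair: the negative imaginary part first).
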